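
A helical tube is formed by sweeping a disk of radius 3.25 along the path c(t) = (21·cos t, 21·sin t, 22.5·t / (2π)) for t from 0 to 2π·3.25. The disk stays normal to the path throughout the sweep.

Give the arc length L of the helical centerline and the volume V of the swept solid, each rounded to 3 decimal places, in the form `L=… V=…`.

L=435.017 V=14435.216

2πR = 2π·21 = 131.946891
per-turn = √(131.946891² + 22.5²) = √(17409.9822 + 506.25) = √17916.2322 = 133.851530
L = 3.25 × 133.851530 = 435.017473
V = π·3.25² × L = 33.183072 × 435.017473 = 14435.216319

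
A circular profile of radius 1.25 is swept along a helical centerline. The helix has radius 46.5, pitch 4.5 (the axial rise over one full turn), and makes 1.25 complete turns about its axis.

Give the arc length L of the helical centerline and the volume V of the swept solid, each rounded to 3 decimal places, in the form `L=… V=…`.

2πR = 2π·46.5 = 292.168117
per-turn = √(292.168117² + 4.5²) = √(85362.2085 + 20.25) = √85382.4585 = 292.202769
L = 1.25 × 292.202769 = 365.253462
V = π·1.25² × L = 4.908739 × 365.253462 = 1792.933738

L=365.253 V=1792.934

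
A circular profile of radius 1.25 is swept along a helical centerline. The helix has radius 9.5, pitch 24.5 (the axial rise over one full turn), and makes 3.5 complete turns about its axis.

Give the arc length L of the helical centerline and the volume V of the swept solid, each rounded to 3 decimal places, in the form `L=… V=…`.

2πR = 2π·9.5 = 59.690260
per-turn = √(59.690260² + 24.5²) = √(3562.9272 + 600.25) = √4163.1772 = 64.522687
L = 3.5 × 64.522687 = 225.829406
V = π·1.25² × L = 4.908739 × 225.829406 = 1108.537504

L=225.829 V=1108.538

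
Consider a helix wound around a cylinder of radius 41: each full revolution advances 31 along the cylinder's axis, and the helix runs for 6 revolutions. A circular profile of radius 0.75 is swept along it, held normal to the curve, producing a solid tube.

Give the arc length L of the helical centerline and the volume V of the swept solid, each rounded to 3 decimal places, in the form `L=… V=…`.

L=1556.815 V=2751.119

2πR = 2π·41 = 257.610598
per-turn = √(257.610598² + 31²) = √(66363.2200 + 961) = √67324.2200 = 259.469112
L = 6 × 259.469112 = 1556.814671
V = π·0.75² × L = 1.767146 × 1556.814671 = 2751.118612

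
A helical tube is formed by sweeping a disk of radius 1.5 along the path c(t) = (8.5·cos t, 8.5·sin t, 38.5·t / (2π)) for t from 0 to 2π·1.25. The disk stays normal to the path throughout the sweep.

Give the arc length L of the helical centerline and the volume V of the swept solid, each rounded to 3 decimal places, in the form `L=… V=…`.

L=82.297 V=581.722

2πR = 2π·8.5 = 53.407075
per-turn = √(53.407075² + 38.5²) = √(2852.3157 + 1482.25) = √4334.5657 = 65.837418
L = 1.25 × 65.837418 = 82.296773
V = π·1.5² × L = 7.068583 × 82.296773 = 581.721610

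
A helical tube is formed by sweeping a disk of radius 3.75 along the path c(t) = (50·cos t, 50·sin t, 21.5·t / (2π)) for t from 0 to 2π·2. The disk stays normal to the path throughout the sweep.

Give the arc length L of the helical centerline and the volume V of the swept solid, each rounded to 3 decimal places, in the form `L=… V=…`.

L=629.788 V=27823.190

2πR = 2π·50 = 314.159265
per-turn = √(314.159265² + 21.5²) = √(98696.0440 + 462.25) = √99158.2940 = 314.894100
L = 2 × 314.894100 = 629.788199
V = π·3.75² × L = 44.178647 × 629.788199 = 27823.190349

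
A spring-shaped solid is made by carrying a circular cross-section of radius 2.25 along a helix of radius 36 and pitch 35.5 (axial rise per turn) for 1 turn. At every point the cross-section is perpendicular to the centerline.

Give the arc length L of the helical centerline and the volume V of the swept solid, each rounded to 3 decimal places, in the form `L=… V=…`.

2πR = 2π·36 = 226.194671
per-turn = √(226.194671² + 35.5²) = √(51164.0292 + 1260.25) = √52424.2792 = 228.963489
L = 1 × 228.963489 = 228.963489
V = π·2.25² × L = 15.904313 × 228.963489 = 3641.506948

L=228.963 V=3641.507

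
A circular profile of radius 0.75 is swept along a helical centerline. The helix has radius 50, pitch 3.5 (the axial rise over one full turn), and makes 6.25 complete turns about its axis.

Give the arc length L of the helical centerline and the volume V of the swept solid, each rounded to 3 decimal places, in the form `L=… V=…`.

2πR = 2π·50 = 314.159265
per-turn = √(314.159265² + 3.5²) = √(98696.0440 + 12.25) = √98708.2940 = 314.178761
L = 6.25 × 314.178761 = 1963.617258
V = π·0.75² × L = 1.767146 × 1963.617258 = 3469.998123

L=1963.617 V=3469.998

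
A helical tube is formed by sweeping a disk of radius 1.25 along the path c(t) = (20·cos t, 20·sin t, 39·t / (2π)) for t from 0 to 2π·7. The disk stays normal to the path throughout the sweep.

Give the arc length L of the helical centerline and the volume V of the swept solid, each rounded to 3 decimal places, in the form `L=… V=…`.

2πR = 2π·20 = 125.663706
per-turn = √(125.663706² + 39²) = √(15791.3670 + 1521) = √17312.3670 = 131.576468
L = 7 × 131.576468 = 921.035279
V = π·1.25² × L = 4.908739 × 921.035279 = 4521.121353

L=921.035 V=4521.121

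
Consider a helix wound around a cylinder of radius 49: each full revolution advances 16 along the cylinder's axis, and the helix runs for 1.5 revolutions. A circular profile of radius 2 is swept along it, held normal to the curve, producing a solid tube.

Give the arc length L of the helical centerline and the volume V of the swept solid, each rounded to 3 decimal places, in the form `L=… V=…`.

2πR = 2π·49 = 307.876080
per-turn = √(307.876080² + 16²) = √(94787.6807 + 256) = √95043.6807 = 308.291551
L = 1.5 × 308.291551 = 462.437327
V = π·2² × L = 12.566371 × 462.437327 = 5811.158838

L=462.437 V=5811.159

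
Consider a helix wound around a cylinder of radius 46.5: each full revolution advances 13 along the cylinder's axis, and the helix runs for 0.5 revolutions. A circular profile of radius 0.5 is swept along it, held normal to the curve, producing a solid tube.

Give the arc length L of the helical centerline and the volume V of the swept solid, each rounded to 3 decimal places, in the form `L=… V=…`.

L=146.229 V=114.848

2πR = 2π·46.5 = 292.168117
per-turn = √(292.168117² + 13²) = √(85362.2085 + 169) = √85531.2085 = 292.457191
L = 0.5 × 292.457191 = 146.228595
V = π·0.5² × L = 0.785398 × 146.228595 = 114.847670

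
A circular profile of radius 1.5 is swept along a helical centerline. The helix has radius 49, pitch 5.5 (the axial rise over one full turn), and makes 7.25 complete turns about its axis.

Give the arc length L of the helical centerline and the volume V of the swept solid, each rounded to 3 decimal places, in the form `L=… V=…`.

2πR = 2π·49 = 307.876080
per-turn = √(307.876080² + 5.5²) = √(94787.6807 + 30.25) = √94817.9307 = 307.925203
L = 7.25 × 307.925203 = 2232.457722
V = π·1.5² × L = 7.068583 × 2232.457722 = 15780.313753

L=2232.458 V=15780.314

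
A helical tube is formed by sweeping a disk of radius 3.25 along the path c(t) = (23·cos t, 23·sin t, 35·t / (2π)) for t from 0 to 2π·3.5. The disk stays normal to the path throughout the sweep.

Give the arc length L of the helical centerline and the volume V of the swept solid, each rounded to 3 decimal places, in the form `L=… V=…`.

L=520.419 V=17269.112

2πR = 2π·23 = 144.513262
per-turn = √(144.513262² + 35²) = √(20884.0829 + 1225) = √22109.0829 = 148.691233
L = 3.5 × 148.691233 = 520.419317
V = π·3.25² × L = 33.183072 × 520.419317 = 17269.111882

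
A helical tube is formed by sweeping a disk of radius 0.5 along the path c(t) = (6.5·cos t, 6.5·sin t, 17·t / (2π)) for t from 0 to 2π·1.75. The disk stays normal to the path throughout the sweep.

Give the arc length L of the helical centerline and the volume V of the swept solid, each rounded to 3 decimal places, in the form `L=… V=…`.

2πR = 2π·6.5 = 40.840704
per-turn = √(40.840704² + 17²) = √(1667.9631 + 289) = √1956.9631 = 44.237576
L = 1.75 × 44.237576 = 77.415758
V = π·0.5² × L = 0.785398 × 77.415758 = 60.802194

L=77.416 V=60.802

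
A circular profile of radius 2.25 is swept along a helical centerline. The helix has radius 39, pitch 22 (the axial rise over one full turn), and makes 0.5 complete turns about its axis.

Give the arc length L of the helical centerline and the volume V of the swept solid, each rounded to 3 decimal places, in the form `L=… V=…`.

L=123.015 V=1956.468

2πR = 2π·39 = 245.044227
per-turn = √(245.044227² + 22²) = √(60046.6732 + 484) = √60530.6732 = 246.029822
L = 0.5 × 246.029822 = 123.014911
V = π·2.25² × L = 15.904313 × 123.014911 = 1956.467622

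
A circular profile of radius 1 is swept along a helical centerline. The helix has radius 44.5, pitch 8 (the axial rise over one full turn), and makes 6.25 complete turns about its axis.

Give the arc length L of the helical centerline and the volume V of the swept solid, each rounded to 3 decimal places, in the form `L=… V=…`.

2πR = 2π·44.5 = 279.601746
per-turn = √(279.601746² + 8²) = √(78177.1365 + 64) = √78241.1365 = 279.716171
L = 6.25 × 279.716171 = 1748.226070
V = π·1² × L = 3.141593 × 1748.226070 = 5492.214179

L=1748.226 V=5492.214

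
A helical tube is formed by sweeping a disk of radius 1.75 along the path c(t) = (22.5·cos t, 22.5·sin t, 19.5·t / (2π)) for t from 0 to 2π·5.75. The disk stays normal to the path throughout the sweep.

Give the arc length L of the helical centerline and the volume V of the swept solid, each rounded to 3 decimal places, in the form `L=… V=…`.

2πR = 2π·22.5 = 141.371669
per-turn = √(141.371669² + 19.5²) = √(19985.9489 + 380.25) = √20366.1989 = 142.710192
L = 5.75 × 142.710192 = 820.583604
V = π·1.75² × L = 9.621128 × 820.583604 = 7894.939482

L=820.584 V=7894.939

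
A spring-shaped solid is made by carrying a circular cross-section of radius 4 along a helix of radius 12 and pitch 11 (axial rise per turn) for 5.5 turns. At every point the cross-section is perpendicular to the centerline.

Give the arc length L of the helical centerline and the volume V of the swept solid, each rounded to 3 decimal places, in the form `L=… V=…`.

L=419.080 V=21065.270

2πR = 2π·12 = 75.398224
per-turn = √(75.398224² + 11²) = √(5684.8921 + 121) = √5805.8921 = 76.196405
L = 5.5 × 76.196405 = 419.080228
V = π·4² × L = 50.265482 × 419.080228 = 21065.269824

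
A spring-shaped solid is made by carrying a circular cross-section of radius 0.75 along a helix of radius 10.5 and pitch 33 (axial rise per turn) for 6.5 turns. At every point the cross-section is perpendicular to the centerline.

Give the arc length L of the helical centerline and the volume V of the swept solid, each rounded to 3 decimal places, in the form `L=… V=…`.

L=479.482 V=847.315

2πR = 2π·10.5 = 65.973446
per-turn = √(65.973446² + 33²) = √(4352.4955 + 1089) = √5441.4955 = 73.766493
L = 6.5 × 73.766493 = 479.482207
V = π·0.75² × L = 1.767146 × 479.482207 = 847.315000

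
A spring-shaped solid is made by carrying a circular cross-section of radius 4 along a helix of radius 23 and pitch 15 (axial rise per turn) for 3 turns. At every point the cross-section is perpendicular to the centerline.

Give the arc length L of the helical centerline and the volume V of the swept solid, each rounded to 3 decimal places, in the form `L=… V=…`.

L=435.869 V=21909.163

2πR = 2π·23 = 144.513262
per-turn = √(144.513262² + 15²) = √(20884.0829 + 225) = √21109.0829 = 145.289652
L = 3 × 145.289652 = 435.868955
V = π·4² × L = 50.265482 × 435.868955 = 21909.163328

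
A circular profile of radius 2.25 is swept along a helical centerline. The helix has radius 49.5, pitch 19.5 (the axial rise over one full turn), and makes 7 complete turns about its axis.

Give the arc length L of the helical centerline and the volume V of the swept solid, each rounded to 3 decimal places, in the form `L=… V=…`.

L=2181.399 V=34693.646

2πR = 2π·49.5 = 311.017673
per-turn = √(311.017673² + 19.5²) = √(96731.9927 + 380.25) = √97112.2427 = 311.628373
L = 7 × 311.628373 = 2181.398610
V = π·2.25² × L = 15.904313 × 2181.398610 = 34693.645848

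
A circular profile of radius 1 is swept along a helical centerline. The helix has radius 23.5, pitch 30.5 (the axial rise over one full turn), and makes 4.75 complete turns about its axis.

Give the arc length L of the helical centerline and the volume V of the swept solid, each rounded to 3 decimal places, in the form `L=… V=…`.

L=716.167 V=2249.905

2πR = 2π·23.5 = 147.654855
per-turn = √(147.654855² + 30.5²) = √(21801.9561 + 930.25) = √22732.2061 = 150.772034
L = 4.75 × 150.772034 = 716.167160
V = π·1² × L = 3.141593 × 716.167160 = 2249.905488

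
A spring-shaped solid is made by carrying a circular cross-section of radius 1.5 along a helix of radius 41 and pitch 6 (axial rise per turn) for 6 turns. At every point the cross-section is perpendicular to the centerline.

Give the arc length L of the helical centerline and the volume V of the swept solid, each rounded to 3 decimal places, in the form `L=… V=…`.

2πR = 2π·41 = 257.610598
per-turn = √(257.610598² + 6²) = √(66363.2200 + 36) = √66399.2200 = 257.680461
L = 6 × 257.680461 = 1546.082766
V = π·1.5² × L = 7.068583 × 1546.082766 = 10928.615085

L=1546.083 V=10928.615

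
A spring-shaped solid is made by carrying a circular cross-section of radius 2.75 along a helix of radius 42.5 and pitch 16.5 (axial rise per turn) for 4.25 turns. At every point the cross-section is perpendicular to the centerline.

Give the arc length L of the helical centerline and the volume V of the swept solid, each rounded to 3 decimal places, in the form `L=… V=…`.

L=1137.065 V=27014.720

2πR = 2π·42.5 = 267.035376
per-turn = √(267.035376² + 16.5²) = √(71307.8918 + 272.25) = √71580.1418 = 267.544654
L = 4.25 × 267.544654 = 1137.064779
V = π·2.75² × L = 23.758294 × 1137.064779 = 27014.719816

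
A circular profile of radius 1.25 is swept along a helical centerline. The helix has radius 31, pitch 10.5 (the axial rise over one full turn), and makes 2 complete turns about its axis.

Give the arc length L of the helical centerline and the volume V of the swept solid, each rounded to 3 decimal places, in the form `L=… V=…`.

2πR = 2π·31 = 194.778745
per-turn = √(194.778745² + 10.5²) = √(37938.7593 + 110.25) = √38049.0093 = 195.061553
L = 2 × 195.061553 = 390.123105
V = π·1.25² × L = 4.908739 × 390.123105 = 1915.012315

L=390.123 V=1915.012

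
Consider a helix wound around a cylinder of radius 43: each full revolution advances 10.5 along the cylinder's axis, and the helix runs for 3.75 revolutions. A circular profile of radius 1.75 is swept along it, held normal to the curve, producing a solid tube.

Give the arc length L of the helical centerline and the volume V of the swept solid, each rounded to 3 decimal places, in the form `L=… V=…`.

L=1013.928 V=9755.135

2πR = 2π·43 = 270.176968
per-turn = √(270.176968² + 10.5²) = √(72995.5942 + 110.25) = √73105.8442 = 270.380924
L = 3.75 × 270.380924 = 1013.928466
V = π·1.75² × L = 9.621128 × 1013.928466 = 9755.135045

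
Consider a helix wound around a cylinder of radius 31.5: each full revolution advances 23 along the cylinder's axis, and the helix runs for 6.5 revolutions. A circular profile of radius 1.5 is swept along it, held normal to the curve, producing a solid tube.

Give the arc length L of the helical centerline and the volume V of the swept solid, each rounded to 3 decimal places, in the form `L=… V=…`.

2πR = 2π·31.5 = 197.920337
per-turn = √(197.920337² + 23²) = √(39172.4599 + 529) = √39701.4599 = 199.252252
L = 6.5 × 199.252252 = 1295.139637
V = π·1.5² × L = 7.068583 × 1295.139637 = 9154.802630

L=1295.140 V=9154.803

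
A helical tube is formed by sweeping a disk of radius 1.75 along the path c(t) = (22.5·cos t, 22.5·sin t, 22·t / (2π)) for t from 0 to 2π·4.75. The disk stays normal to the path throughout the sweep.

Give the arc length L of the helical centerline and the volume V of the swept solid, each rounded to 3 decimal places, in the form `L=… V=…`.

2πR = 2π·22.5 = 141.371669
per-turn = √(141.371669² + 22²) = √(19985.9489 + 484) = √20469.9489 = 143.073229
L = 4.75 × 143.073229 = 679.597839
V = π·1.75² × L = 9.621128 × 679.597839 = 6538.497456

L=679.598 V=6538.497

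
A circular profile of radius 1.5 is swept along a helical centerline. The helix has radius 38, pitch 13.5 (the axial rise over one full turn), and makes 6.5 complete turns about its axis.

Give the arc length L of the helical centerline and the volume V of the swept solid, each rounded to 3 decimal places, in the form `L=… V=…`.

2πR = 2π·38 = 238.761042
per-turn = √(238.761042² + 13.5²) = √(57006.8350 + 182.25) = √57189.0850 = 239.142395
L = 6.5 × 239.142395 = 1554.425567
V = π·1.5² × L = 7.068583 × 1554.425567 = 10987.586866

L=1554.426 V=10987.587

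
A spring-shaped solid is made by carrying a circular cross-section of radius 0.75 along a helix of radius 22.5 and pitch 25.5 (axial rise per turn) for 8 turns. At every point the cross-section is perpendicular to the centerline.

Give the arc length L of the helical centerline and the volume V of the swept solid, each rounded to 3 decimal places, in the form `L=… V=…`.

2πR = 2π·22.5 = 141.371669
per-turn = √(141.371669² + 25.5²) = √(19985.9489 + 650.25) = √20636.1989 = 143.653050
L = 8 × 143.653050 = 1149.224404
V = π·0.75² × L = 1.767146 × 1149.224404 = 2030.847156

L=1149.224 V=2030.847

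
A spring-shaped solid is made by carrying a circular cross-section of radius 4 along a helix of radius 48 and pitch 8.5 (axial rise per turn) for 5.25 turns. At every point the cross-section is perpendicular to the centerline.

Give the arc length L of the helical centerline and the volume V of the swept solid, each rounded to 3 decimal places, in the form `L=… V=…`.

L=1583.991 V=79620.093

2πR = 2π·48 = 301.592895
per-turn = √(301.592895² + 8.5²) = √(90958.2742 + 72.25) = √91030.5242 = 301.712652
L = 5.25 × 301.712652 = 1583.991421
V = π·4² × L = 50.265482 × 1583.991421 = 79620.092991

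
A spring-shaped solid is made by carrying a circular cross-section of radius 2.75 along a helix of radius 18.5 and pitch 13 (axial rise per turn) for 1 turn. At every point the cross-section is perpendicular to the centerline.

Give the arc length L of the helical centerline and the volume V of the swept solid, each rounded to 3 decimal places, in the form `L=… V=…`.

2πR = 2π·18.5 = 116.238928
per-turn = √(116.238928² + 13²) = √(13511.4884 + 169) = √13680.4884 = 116.963620
L = 1 × 116.963620 = 116.963620
V = π·2.75² × L = 23.758294 × 116.963620 = 2778.856125

L=116.964 V=2778.856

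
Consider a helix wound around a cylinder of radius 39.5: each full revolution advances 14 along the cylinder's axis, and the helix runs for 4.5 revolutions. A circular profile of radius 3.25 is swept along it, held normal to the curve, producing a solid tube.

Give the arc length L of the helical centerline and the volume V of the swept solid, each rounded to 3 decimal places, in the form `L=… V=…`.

2πR = 2π·39.5 = 248.185820
per-turn = √(248.185820² + 14²) = √(61596.2011 + 196) = √61792.2011 = 248.580371
L = 4.5 × 248.580371 = 1118.611671
V = π·3.25² × L = 33.183072 × 1118.611671 = 37118.972087

L=1118.612 V=37118.972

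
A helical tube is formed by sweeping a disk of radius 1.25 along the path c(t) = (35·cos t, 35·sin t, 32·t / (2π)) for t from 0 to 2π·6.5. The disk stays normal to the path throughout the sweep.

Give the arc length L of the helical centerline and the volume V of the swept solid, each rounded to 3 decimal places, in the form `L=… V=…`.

2πR = 2π·35 = 219.911486
per-turn = √(219.911486² + 32²) = √(48361.0616 + 1024) = √49385.0616 = 222.227500
L = 6.5 × 222.227500 = 1444.478747
V = π·1.25² × L = 4.908739 × 1444.478747 = 7090.568470

L=1444.479 V=7090.568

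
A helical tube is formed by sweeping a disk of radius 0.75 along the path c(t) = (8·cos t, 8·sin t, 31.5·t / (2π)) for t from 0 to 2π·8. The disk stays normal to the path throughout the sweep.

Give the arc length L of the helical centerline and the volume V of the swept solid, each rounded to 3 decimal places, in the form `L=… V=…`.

2πR = 2π·8 = 50.265482
per-turn = √(50.265482² + 31.5²) = √(2526.6187 + 992.25) = √3518.8687 = 59.320053
L = 8 × 59.320053 = 474.560427
V = π·0.75² × L = 1.767146 × 474.560427 = 838.617497

L=474.560 V=838.617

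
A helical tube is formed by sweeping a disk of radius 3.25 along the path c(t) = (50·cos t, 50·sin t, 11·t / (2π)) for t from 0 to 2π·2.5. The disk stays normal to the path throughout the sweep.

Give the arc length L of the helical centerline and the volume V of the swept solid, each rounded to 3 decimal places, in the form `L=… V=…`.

2πR = 2π·50 = 314.159265
per-turn = √(314.159265² + 11²) = √(98696.0440 + 121) = √98817.0440 = 314.351784
L = 2.5 × 314.351784 = 785.879460
V = π·3.25² × L = 33.183072 × 785.879460 = 26077.895009

L=785.879 V=26077.895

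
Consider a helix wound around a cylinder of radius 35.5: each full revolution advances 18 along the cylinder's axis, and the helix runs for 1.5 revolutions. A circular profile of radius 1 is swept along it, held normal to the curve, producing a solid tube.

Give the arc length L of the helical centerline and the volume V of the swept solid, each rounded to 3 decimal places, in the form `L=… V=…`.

L=335.667 V=1054.530

2πR = 2π·35.5 = 223.053078
per-turn = √(223.053078² + 18²) = √(49752.6758 + 324) = √50076.6758 = 223.778184
L = 1.5 × 223.778184 = 335.667277
V = π·1² × L = 3.141593 × 335.667277 = 1054.529850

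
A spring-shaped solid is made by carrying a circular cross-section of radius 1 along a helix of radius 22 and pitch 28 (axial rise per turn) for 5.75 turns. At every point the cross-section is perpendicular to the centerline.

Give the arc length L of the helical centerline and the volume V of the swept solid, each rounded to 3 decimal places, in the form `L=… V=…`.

2πR = 2π·22 = 138.230077
per-turn = √(138.230077² + 28²) = √(19107.5541 + 784) = √19891.5541 = 141.037421
L = 5.75 × 141.037421 = 810.965171
V = π·1² × L = 3.141593 × 810.965171 = 2547.722223

L=810.965 V=2547.722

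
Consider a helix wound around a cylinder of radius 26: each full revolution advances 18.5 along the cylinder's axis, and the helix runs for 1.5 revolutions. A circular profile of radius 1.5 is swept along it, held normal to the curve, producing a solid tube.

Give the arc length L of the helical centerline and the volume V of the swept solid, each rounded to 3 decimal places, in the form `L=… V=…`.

L=246.610 V=1743.187

2πR = 2π·26 = 163.362818
per-turn = √(163.362818² + 18.5²) = √(26687.4103 + 342.25) = √27029.6603 = 164.406996
L = 1.5 × 164.406996 = 246.610494
V = π·1.5² × L = 7.068583 × 246.610494 = 1743.186860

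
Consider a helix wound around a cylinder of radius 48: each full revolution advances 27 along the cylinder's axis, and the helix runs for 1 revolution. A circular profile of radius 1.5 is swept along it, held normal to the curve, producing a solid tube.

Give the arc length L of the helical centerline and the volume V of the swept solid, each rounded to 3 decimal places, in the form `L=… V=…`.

L=302.799 V=2140.360

2πR = 2π·48 = 301.592895
per-turn = √(301.592895² + 27²) = √(90958.2742 + 729) = √91687.2742 = 302.799066
L = 1 × 302.799066 = 302.799066
V = π·1.5² × L = 7.068583 × 302.799066 = 2140.360470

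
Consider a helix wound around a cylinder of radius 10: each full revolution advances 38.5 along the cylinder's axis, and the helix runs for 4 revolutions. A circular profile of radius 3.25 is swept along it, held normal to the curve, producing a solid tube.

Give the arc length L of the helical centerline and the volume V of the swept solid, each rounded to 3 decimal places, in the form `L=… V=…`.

L=294.757 V=9780.930

2πR = 2π·10 = 62.831853
per-turn = √(62.831853² + 38.5²) = √(3947.8418 + 1482.25) = √5430.0918 = 73.689156
L = 4 × 73.689156 = 294.756625
V = π·3.25² × L = 33.183072 × 294.756625 = 9780.930439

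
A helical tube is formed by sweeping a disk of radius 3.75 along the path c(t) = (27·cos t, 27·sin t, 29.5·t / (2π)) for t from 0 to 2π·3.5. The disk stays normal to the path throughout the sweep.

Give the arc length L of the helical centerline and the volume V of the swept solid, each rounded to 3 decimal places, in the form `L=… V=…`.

L=602.671 V=26625.203

2πR = 2π·27 = 169.646003
per-turn = √(169.646003² + 29.5²) = √(28779.7664 + 870.25) = √29650.0164 = 172.191801
L = 3.5 × 172.191801 = 602.671305
V = π·3.75² × L = 44.178647 × 602.671305 = 26625.202634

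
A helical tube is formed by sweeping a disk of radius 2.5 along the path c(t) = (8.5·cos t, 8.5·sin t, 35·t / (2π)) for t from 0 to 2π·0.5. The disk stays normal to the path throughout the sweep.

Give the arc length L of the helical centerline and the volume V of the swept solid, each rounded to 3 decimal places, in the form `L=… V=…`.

2πR = 2π·8.5 = 53.407075
per-turn = √(53.407075² + 35²) = √(2852.3157 + 1225) = √4077.3157 = 63.853862
L = 0.5 × 63.853862 = 31.926931
V = π·2.5² × L = 19.634954 × 31.926931 = 626.883823

L=31.927 V=626.884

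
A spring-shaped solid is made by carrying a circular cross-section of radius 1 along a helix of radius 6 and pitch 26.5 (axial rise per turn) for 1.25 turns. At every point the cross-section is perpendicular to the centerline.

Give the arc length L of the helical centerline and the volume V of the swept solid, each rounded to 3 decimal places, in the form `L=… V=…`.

2πR = 2π·6 = 37.699112
per-turn = √(37.699112² + 26.5²) = √(1421.2230 + 702.25) = √2123.4730 = 46.081157
L = 1.25 × 46.081157 = 57.601446
V = π·1² × L = 3.141593 × 57.601446 = 180.960281

L=57.601 V=180.960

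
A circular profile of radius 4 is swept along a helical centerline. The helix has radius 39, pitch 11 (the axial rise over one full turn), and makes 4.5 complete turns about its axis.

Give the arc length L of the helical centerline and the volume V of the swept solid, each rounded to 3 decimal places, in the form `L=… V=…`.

L=1103.809 V=55483.516

2πR = 2π·39 = 245.044227
per-turn = √(245.044227² + 11²) = √(60046.6732 + 121) = √60167.6732 = 245.290997
L = 4.5 × 245.290997 = 1103.809486
V = π·4² × L = 50.265482 × 1103.809486 = 55483.516365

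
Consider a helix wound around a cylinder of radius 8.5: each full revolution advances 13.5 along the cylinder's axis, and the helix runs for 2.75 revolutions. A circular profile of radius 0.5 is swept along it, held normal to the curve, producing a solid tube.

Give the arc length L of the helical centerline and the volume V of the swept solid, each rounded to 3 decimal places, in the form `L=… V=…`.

2πR = 2π·8.5 = 53.407075
per-turn = √(53.407075² + 13.5²) = √(2852.3157 + 182.25) = √3034.5657 = 55.086892
L = 2.75 × 55.086892 = 151.488953
V = π·0.5² × L = 0.785398 × 151.488953 = 118.979145

L=151.489 V=118.979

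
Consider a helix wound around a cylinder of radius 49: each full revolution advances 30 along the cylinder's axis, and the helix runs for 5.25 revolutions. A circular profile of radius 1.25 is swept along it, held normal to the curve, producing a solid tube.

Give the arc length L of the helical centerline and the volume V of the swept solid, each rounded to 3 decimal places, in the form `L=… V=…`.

2πR = 2π·49 = 307.876080
per-turn = √(307.876080² + 30²) = √(94787.6807 + 900) = √95687.6807 = 309.334254
L = 5.25 × 309.334254 = 1624.004833
V = π·1.25² × L = 4.908739 × 1624.004833 = 7971.815084

L=1624.005 V=7971.815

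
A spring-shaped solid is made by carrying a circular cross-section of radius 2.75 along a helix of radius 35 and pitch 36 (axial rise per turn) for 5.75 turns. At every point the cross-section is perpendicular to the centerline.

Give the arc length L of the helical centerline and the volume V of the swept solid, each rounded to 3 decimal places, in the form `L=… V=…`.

2πR = 2π·35 = 219.911486
per-turn = √(219.911486² + 36²) = √(48361.0616 + 1296) = √49657.0616 = 222.838645
L = 5.75 × 222.838645 = 1281.322207
V = π·2.75² × L = 23.758294 × 1281.322207 = 30442.030269

L=1281.322 V=30442.030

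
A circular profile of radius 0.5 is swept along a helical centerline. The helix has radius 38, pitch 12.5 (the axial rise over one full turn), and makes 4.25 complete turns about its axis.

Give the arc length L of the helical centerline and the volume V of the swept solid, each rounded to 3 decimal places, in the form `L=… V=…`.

L=1016.124 V=798.062

2πR = 2π·38 = 238.761042
per-turn = √(238.761042² + 12.5²) = √(57006.8350 + 156.25) = √57163.0850 = 239.088028
L = 4.25 × 239.088028 = 1016.124118
V = π·0.5² × L = 0.785398 × 1016.124118 = 798.062016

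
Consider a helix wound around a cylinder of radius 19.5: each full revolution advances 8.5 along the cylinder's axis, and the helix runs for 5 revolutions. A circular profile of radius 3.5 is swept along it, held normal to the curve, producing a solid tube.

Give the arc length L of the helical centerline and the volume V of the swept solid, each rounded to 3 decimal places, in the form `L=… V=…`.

L=614.083 V=23632.684

2πR = 2π·19.5 = 122.522113
per-turn = √(122.522113² + 8.5²) = √(15011.6683 + 72.25) = √15083.9183 = 122.816604
L = 5 × 122.816604 = 614.083022
V = π·3.5² × L = 38.484510 × 614.083022 = 23632.684188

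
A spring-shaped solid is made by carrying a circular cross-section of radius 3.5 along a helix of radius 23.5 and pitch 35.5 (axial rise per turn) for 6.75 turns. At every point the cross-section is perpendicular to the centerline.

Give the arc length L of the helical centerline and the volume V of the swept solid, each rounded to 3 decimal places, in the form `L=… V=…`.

L=1025.072 V=39449.378

2πR = 2π·23.5 = 147.654855
per-turn = √(147.654855² + 35.5²) = √(21801.9561 + 1260.25) = √23062.2061 = 151.862458
L = 6.75 × 151.862458 = 1025.071591
V = π·3.5² × L = 38.484510 × 1025.071591 = 39449.377897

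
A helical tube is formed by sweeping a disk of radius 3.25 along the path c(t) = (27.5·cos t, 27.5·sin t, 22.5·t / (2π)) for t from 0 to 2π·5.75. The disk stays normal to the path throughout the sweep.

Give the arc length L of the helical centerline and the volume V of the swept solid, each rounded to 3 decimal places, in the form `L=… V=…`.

L=1001.917 V=33246.675

2πR = 2π·27.5 = 172.787596
per-turn = √(172.787596² + 22.5²) = √(29855.5533 + 506.25) = √30361.8033 = 174.246387
L = 5.75 × 174.246387 = 1001.916724
V = π·3.25² × L = 33.183072 × 1001.916724 = 33246.675198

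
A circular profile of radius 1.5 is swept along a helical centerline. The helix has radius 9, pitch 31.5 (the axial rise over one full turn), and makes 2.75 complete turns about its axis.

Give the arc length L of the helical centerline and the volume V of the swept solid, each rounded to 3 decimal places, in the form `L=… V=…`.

L=178.008 V=1258.265

2πR = 2π·9 = 56.548668
per-turn = √(56.548668² + 31.5²) = √(3197.7518 + 992.25) = √4190.0018 = 64.730223
L = 2.75 × 64.730223 = 178.008114
V = π·1.5² × L = 7.068583 × 178.008114 = 1258.265215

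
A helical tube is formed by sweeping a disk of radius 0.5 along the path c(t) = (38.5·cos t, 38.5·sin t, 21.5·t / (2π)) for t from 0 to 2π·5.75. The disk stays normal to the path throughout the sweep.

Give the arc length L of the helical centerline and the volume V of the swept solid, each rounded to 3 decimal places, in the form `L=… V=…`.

2πR = 2π·38.5 = 241.902634
per-turn = √(241.902634² + 21.5²) = √(58516.8845 + 462.25) = √58979.1345 = 242.856201
L = 5.75 × 242.856201 = 1396.423157
V = π·0.5² × L = 0.785398 × 1396.423157 = 1096.748183

L=1396.423 V=1096.748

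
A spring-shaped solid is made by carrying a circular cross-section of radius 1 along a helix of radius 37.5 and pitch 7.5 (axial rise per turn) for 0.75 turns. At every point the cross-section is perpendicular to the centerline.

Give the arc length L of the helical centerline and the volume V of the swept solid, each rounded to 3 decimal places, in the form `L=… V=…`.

L=176.804 V=555.446

2πR = 2π·37.5 = 235.619449
per-turn = √(235.619449² + 7.5²) = √(55516.5248 + 56.25) = √55572.7748 = 235.738785
L = 0.75 × 235.738785 = 176.804089
V = π·1² × L = 3.141593 × 176.804089 = 555.446426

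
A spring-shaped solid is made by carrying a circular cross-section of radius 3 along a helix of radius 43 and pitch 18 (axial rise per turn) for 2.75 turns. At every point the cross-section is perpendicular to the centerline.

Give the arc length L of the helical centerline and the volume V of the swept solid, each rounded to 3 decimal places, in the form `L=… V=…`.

2πR = 2π·43 = 270.176968
per-turn = √(270.176968² + 18²) = √(72995.5942 + 324) = √73319.5942 = 270.775911
L = 2.75 × 270.775911 = 744.633756
V = π·3² × L = 28.274334 × 744.633756 = 21054.023441

L=744.634 V=21054.023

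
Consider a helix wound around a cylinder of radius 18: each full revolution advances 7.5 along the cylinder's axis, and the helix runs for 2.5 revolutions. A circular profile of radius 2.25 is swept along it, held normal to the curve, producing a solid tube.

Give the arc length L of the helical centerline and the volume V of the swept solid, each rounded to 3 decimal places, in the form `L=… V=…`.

L=283.364 V=4506.715

2πR = 2π·18 = 113.097336
per-turn = √(113.097336² + 7.5²) = √(12791.0073 + 56.25) = √12847.2573 = 113.345742
L = 2.5 × 113.345742 = 283.364356
V = π·2.25² × L = 15.904313 × 283.364356 = 4506.715354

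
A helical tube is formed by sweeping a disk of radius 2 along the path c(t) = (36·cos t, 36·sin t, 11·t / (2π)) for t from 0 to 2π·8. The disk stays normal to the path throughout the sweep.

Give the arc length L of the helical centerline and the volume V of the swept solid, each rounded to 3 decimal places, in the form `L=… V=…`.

2πR = 2π·36 = 226.194671
per-turn = √(226.194671² + 11²) = √(51164.0292 + 121) = √51285.0292 = 226.461982
L = 8 × 226.461982 = 1811.695855
V = π·2² × L = 12.566371 × 1811.695855 = 22766.441550

L=1811.696 V=22766.442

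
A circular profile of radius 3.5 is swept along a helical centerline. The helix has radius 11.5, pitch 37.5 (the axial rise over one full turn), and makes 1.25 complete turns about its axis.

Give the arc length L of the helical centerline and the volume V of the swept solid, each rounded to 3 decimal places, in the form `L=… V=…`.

L=101.760 V=3916.186

2πR = 2π·11.5 = 72.256631
per-turn = √(72.256631² + 37.5²) = √(5221.0207 + 1406.25) = √6627.2707 = 81.408051
L = 1.25 × 81.408051 = 101.760063
V = π·3.5² × L = 38.484510 × 101.760063 = 3916.186180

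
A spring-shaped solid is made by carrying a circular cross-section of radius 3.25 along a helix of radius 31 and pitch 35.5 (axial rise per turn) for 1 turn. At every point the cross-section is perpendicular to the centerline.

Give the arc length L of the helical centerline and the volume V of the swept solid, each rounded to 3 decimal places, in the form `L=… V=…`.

2πR = 2π·31 = 194.778745
per-turn = √(194.778745² + 35.5²) = √(37938.7593 + 1260.25) = √39199.0093 = 197.987397
L = 1 × 197.987397 = 197.987397
V = π·3.25² × L = 33.183072 × 197.987397 = 6569.830125

L=197.987 V=6569.830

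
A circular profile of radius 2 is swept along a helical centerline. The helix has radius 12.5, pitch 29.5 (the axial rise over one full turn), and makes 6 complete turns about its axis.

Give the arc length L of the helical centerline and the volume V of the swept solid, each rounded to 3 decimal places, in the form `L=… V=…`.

2πR = 2π·12.5 = 78.539816
per-turn = √(78.539816² + 29.5²) = √(6168.5028 + 870.25) = √7038.7528 = 83.897275
L = 6 × 83.897275 = 503.383650
V = π·2² × L = 12.566371 × 503.383650 = 6325.705506

L=503.384 V=6325.706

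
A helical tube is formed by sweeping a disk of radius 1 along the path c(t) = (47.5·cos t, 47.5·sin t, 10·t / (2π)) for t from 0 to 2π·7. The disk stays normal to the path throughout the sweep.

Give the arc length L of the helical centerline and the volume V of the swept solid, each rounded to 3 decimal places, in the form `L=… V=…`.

L=2090.332 V=6566.970

2πR = 2π·47.5 = 298.451302
per-turn = √(298.451302² + 10²) = √(89073.1797 + 100) = √89173.1797 = 298.618787
L = 7 × 298.618787 = 2090.331506
V = π·1² × L = 3.141593 × 2090.331506 = 6566.970104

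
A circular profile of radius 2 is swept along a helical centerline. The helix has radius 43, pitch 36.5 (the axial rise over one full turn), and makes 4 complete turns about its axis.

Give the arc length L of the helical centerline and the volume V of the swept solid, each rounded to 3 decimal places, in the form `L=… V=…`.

2πR = 2π·43 = 270.176968
per-turn = √(270.176968² + 36.5²) = √(72995.5942 + 1332.25) = √74327.8442 = 272.631334
L = 4 × 272.631334 = 1090.525335
V = π·2² × L = 12.566371 × 1090.525335 = 13703.945525

L=1090.525 V=13703.946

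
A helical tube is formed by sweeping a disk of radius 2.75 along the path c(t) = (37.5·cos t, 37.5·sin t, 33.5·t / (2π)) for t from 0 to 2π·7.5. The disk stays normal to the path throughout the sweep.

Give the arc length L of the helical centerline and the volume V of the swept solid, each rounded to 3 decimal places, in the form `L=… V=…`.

2πR = 2π·37.5 = 235.619449
per-turn = √(235.619449² + 33.5²) = √(55516.5248 + 1122.25) = √56638.7748 = 237.989022
L = 7.5 × 237.989022 = 1784.917668
V = π·2.75² × L = 23.758294 × 1784.917668 = 42406.599502

L=1784.918 V=42406.600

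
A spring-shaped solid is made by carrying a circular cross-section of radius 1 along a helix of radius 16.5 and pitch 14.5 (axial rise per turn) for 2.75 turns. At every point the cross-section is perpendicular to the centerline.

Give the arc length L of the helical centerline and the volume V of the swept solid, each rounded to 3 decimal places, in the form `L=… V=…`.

2πR = 2π·16.5 = 103.672558
per-turn = √(103.672558² + 14.5²) = √(10747.9992 + 210.25) = √10958.2492 = 104.681656
L = 2.75 × 104.681656 = 287.874555
V = π·1² × L = 3.141593 × 287.874555 = 904.384588

L=287.875 V=904.385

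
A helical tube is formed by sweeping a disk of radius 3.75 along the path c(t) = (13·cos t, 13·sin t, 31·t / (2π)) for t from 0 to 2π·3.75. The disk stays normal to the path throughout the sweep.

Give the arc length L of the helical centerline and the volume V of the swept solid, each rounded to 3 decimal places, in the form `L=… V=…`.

2πR = 2π·13 = 81.681409
per-turn = √(81.681409² + 31²) = √(6671.8526 + 961) = √7632.8526 = 87.366198
L = 3.75 × 87.366198 = 327.623243
V = π·3.75² × L = 44.178647 × 327.623243 = 14473.951499

L=327.623 V=14473.951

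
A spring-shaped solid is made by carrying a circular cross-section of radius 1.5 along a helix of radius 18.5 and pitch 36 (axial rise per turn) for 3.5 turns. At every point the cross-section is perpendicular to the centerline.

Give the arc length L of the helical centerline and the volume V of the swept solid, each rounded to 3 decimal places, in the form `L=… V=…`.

L=425.901 V=3010.517

2πR = 2π·18.5 = 116.238928
per-turn = √(116.238928² + 36²) = √(13511.4884 + 1296) = √14807.4884 = 121.686024
L = 3.5 × 121.686024 = 425.901084
V = π·1.5² × L = 7.068583 × 425.901084 = 3010.517361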